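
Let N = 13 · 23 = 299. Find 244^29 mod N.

Mod 13: 244 ≡ 10; by Fermat, exponent reduces to 29 mod 12 = 5; 10^5 ≡ 4 (mod 13).
Mod 23: 244 ≡ 14; by Fermat, exponent reduces to 29 mod 22 = 7; 14^7 ≡ 19 (mod 23).
Combine by CRT: x ≡ 4 (mod 13), x ≡ 19 (mod 23) ⇒ x ≡ 134 (mod 299).

134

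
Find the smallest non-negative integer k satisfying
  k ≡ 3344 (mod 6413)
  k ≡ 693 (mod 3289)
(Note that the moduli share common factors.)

234212

gcd(6413, 3289) = 11 and 11 | (693 − 3344), so the pair is consistent; merging gives k ≡ 234212 (mod 1917487), where 1917487 = lcm(6413, 3289).
The solution is unique modulo lcm(6413, 3289) = 1917487.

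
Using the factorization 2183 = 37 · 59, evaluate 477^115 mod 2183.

Mod 37: 477 ≡ 33; by Fermat, exponent reduces to 115 mod 36 = 7; 33^7 ≡ 7 (mod 37).
Mod 59: 477 ≡ 5; by Fermat, exponent reduces to 115 mod 58 = 57; 5^57 ≡ 12 (mod 59).
Combine by CRT: x ≡ 7 (mod 37), x ≡ 12 (mod 59) ⇒ x ≡ 1487 (mod 2183).

1487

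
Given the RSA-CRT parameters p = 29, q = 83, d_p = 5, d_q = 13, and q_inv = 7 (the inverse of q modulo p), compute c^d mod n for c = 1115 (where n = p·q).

m₁ = c^(d_p) mod p: c ≡ 13 (mod 29), and 13^5 mod 29 = 6.
m₂ = c^(d_q) mod q: c ≡ 36 (mod 83), and 36^13 mod 83 = 29.
h = q_inv·(m₁ − m₂) mod p = 7·(6 − 29) mod 29 = 13.
m = m₂ + h·q = 29 + 13·83 = 1108.

1108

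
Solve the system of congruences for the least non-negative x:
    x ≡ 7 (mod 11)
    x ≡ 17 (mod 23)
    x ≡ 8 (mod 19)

293

The moduli are pairwise coprime; N = 11·23·19 = 4807.
N/11 = 437; 437 ≡ 8 (mod 11); 8·7 ≡ 1, so inverse 7.
N/23 = 209; 209 ≡ 2 (mod 23); 2·12 ≡ 1, so inverse 12.
N/19 = 253; 253 ≡ 6 (mod 19); 6·16 ≡ 1, so inverse 16.
x ≡ 7·437·7 + 17·209·12 + 8·253·16 = 96433.
96433 mod 4807 = 293.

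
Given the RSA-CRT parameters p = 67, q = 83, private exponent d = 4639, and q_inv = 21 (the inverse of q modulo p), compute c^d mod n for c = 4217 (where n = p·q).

2645

d_p = d mod (p−1) = 4639 mod 66 = 19; d_q = d mod (q−1) = 47.
m₁ = c^(d_p) mod p: c ≡ 63 (mod 67), and 63^19 mod 67 = 32.
m₂ = c^(d_q) mod q: c ≡ 67 (mod 83), and 67^47 mod 83 = 72.
h = q_inv·(m₁ − m₂) mod p = 21·(32 − 72) mod 67 = 31.
m = m₂ + h·q = 72 + 31·83 = 2645.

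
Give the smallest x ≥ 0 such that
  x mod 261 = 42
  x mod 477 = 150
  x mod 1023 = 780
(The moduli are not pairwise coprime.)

62160

gcd(261, 477) = 9 and 9 | (150 − 42), so the pair is consistent; merging gives x ≡ 6828 (mod 13833), where 13833 = lcm(261, 477).
gcd(13833, 1023) = 3 and 3 | (780 − 6828), so the pair is consistent; merging gives x ≡ 62160 (mod 4717053), where 4717053 = lcm(13833, 1023).
The solution is unique modulo lcm(261, 477, 1023) = 4717053.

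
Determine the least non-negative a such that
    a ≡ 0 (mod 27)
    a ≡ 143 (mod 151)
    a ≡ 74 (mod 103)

From a ≡ 0 (mod 27) write a = 0 + 27t. Substituting into a ≡ 143 (mod 151) gives 27t ≡ 143 (mod 151), and since 27⁻¹ ≡ 28 (mod 151), t ≡ 78. Hence a ≡ 0 + 27·78 = 2106 (mod 4077).
From a ≡ 2106 (mod 4077) write a = 2106 + 4077t. Substituting into a ≡ 74 (mod 103) gives 4077t ≡ 28 (mod 103), and since 60⁻¹ ≡ 91 (mod 103), t ≡ 76. Hence a ≡ 2106 + 4077·76 = 311958 (mod 419931).

311958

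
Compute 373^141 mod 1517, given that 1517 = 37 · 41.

Mod 37: 373 ≡ 3; by Fermat, exponent reduces to 141 mod 36 = 33; 3^33 ≡ 11 (mod 37).
Mod 41: 373 ≡ 4; by Fermat, exponent reduces to 141 mod 40 = 21; 4^21 ≡ 4 (mod 41).
Combine by CRT: x ≡ 11 (mod 37), x ≡ 4 (mod 41) ⇒ x ≡ 455 (mod 1517).

455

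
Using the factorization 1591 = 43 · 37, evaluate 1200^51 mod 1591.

Mod 43: 1200 ≡ 39; by Fermat, exponent reduces to 51 mod 42 = 9; 39^9 ≡ 27 (mod 43).
Mod 37: 1200 ≡ 16; by Fermat, exponent reduces to 51 mod 36 = 15; 16^15 ≡ 10 (mod 37).
Combine by CRT: x ≡ 27 (mod 43), x ≡ 10 (mod 37) ⇒ x ≡ 1231 (mod 1591).

1231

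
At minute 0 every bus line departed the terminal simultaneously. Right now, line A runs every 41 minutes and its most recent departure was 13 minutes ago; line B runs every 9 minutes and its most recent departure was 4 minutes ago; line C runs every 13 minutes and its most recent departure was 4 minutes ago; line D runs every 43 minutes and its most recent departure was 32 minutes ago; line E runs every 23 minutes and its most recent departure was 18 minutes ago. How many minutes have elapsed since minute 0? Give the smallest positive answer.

Combine the congruences pairwise.
From t ≡ 13 (mod 41) write t = 13 + 41s. Substituting into t ≡ 4 (mod 9) gives 41s ≡ 0 (mod 9), and since 5⁻¹ ≡ 2 (mod 9), s ≡ 0. Hence t ≡ 13 + 41·0 = 13 (mod 369).
From t ≡ 13 (mod 369) write t = 13 + 369s. Substituting into t ≡ 4 (mod 13) gives 369s ≡ 4 (mod 13), and since 5⁻¹ ≡ 8 (mod 13), s ≡ 6. Hence t ≡ 13 + 369·6 = 2227 (mod 4797).
From t ≡ 2227 (mod 4797) write t = 2227 + 4797s. Substituting into t ≡ 32 (mod 43) gives 4797s ≡ 41 (mod 43), and since 24⁻¹ ≡ 9 (mod 43), s ≡ 25. Hence t ≡ 2227 + 4797·25 = 122152 (mod 206271).
From t ≡ 122152 (mod 206271) write t = 122152 + 206271s. Substituting into t ≡ 18 (mod 23) gives 206271s ≡ 19 (mod 23), and since 7⁻¹ ≡ 10 (mod 23), s ≡ 6. Hence t ≡ 122152 + 206271·6 = 1359778 (mod 4744233).

1359778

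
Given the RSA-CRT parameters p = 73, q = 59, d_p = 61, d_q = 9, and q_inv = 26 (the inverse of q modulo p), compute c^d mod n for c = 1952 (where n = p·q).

3529

m₁ = c^(d_p) mod p: c ≡ 54 (mod 73), and 54^61 mod 73 = 25.
m₂ = c^(d_q) mod q: c ≡ 5 (mod 59), and 5^9 mod 59 = 48.
h = q_inv·(m₁ − m₂) mod p = 26·(25 − 48) mod 73 = 59.
m = m₂ + h·q = 48 + 59·59 = 3529.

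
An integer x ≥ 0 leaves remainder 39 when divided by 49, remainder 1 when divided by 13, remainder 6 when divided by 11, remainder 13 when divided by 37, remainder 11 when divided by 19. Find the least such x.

1155116

The moduli are pairwise coprime; N = 49·13·11·37·19 = 4925921.
N/49 = 100529; 100529 ≡ 30 (mod 49); 30·18 ≡ 1, so inverse 18.
N/13 = 378917; 378917 ≡ 6 (mod 13); 6·11 ≡ 1, so inverse 11.
N/11 = 447811; 447811 ≡ 1 (mod 11), inverse 1.
N/37 = 133133; 133133 ≡ 7 (mod 37); 7·16 ≡ 1, so inverse 16.
N/19 = 259259; 259259 ≡ 4 (mod 19); 4·5 ≡ 1, so inverse 5.
x ≡ 39·100529·18 + 1·378917·11 + 6·447811·1 + 13·133133·16 + 11·259259·5 = 119377220.
119377220 mod 4925921 = 1155116.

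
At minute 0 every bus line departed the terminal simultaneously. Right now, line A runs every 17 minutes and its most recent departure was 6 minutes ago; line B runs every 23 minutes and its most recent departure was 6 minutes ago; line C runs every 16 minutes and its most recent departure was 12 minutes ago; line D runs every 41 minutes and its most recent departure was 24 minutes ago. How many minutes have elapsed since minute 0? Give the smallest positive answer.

The moduli are pairwise coprime; N = 17·23·16·41 = 256496.
N/17 = 15088; 15088 ≡ 9 (mod 17); 9·2 ≡ 1, so inverse 2.
N/23 = 11152; 11152 ≡ 20 (mod 23); 20·15 ≡ 1, so inverse 15.
N/16 = 16031; 16031 ≡ 15 (mod 16); 15·15 ≡ 1, so inverse 15.
N/41 = 6256; 6256 ≡ 24 (mod 41); 24·12 ≡ 1, so inverse 12.
t ≡ 6·15088·2 + 6·11152·15 + 12·16031·15 + 24·6256·12 = 5872044.
5872044 mod 256496 = 229132.

229132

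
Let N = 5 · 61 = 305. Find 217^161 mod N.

Mod 5: 217 ≡ 2; by Fermat, exponent reduces to 161 mod 4 = 1; 2^1 ≡ 2 (mod 5).
Mod 61: 217 ≡ 34; by Fermat, exponent reduces to 161 mod 60 = 41; 34^41 ≡ 34 (mod 61).
Combine by CRT: x ≡ 2 (mod 5), x ≡ 34 (mod 61) ⇒ x ≡ 217 (mod 305).

217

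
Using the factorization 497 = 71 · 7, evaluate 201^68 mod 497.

Mod 71: 201 ≡ 59; 59^68 ≡ 36 (mod 71).
Mod 7: 201 ≡ 5; by Fermat, exponent reduces to 68 mod 6 = 2; 5^2 ≡ 4 (mod 7).
Combine by CRT: x ≡ 36 (mod 71), x ≡ 4 (mod 7) ⇒ x ≡ 249 (mod 497).

249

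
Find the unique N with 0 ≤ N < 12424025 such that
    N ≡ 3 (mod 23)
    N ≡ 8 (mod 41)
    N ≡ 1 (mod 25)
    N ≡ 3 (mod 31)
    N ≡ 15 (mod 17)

The moduli are pairwise coprime; M = 23·41·25·31·17 = 12424025.
M/23 = 540175; 540175 ≡ 20 (mod 23); 20·15 ≡ 1, so inverse 15.
M/41 = 303025; 303025 ≡ 35 (mod 41); 35·34 ≡ 1, so inverse 34.
M/25 = 496961; 496961 ≡ 11 (mod 25); 11·16 ≡ 1, so inverse 16.
M/31 = 400775; 400775 ≡ 7 (mod 31); 7·9 ≡ 1, so inverse 9.
M/17 = 730825; 730825 ≡ 12 (mod 17); 12·10 ≡ 1, so inverse 10.
N ≡ 3·540175·15 + 8·303025·34 + 1·496961·16 + 3·400775·9 + 15·730825·10 = 235126726.
235126726 mod 12424025 = 11494276.

11494276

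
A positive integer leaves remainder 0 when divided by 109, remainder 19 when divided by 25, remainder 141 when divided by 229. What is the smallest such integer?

Combine the congruences pairwise.
From a ≡ 0 (mod 109) write a = 0 + 109t. Substituting into a ≡ 19 (mod 25) gives 109t ≡ 19 (mod 25), and since 9⁻¹ ≡ 14 (mod 25), t ≡ 16. Hence a ≡ 0 + 109·16 = 1744 (mod 2725).
From a ≡ 1744 (mod 2725) write a = 1744 + 2725t. Substituting into a ≡ 141 (mod 229) gives 2725t ≡ 0 (mod 229), and since 206⁻¹ ≡ 219 (mod 229), t ≡ 0. Hence a ≡ 1744 + 2725·0 = 1744 (mod 624025).

1744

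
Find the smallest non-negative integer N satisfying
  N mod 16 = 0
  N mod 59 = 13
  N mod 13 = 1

The moduli are pairwise coprime; M = 16·59·13 = 12272.
M/16 = 767; 767 ≡ 15 (mod 16); 15·15 ≡ 1, so inverse 15.
M/59 = 208; 208 ≡ 31 (mod 59); 31·40 ≡ 1, so inverse 40.
M/13 = 944; 944 ≡ 8 (mod 13); 8·5 ≡ 1, so inverse 5.
N ≡ 0·767·15 + 13·208·40 + 1·944·5 = 112880.
112880 mod 12272 = 2432.

2432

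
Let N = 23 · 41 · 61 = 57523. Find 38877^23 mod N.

Mod 23: 38877 ≡ 7; by Fermat, exponent reduces to 23 mod 22 = 1; 7^1 ≡ 7 (mod 23).
Mod 41: 38877 ≡ 9; 9^23 ≡ 32 (mod 41).
Mod 61: 38877 ≡ 20; 20^23 ≡ 9 (mod 61).
Combine by CRT: x ≡ 7 (mod 23), x ≡ 32 (mod 41), x ≡ 9 (mod 61) ⇒ x ≡ 17211 (mod 57523).

17211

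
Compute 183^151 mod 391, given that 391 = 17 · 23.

344

Mod 17: 183 ≡ 13; by Fermat, exponent reduces to 151 mod 16 = 7; 13^7 ≡ 4 (mod 17).
Mod 23: 183 ≡ 22; by Fermat, exponent reduces to 151 mod 22 = 19; 22^19 ≡ 22 (mod 23).
Combine by CRT: x ≡ 4 (mod 17), x ≡ 22 (mod 23) ⇒ x ≡ 344 (mod 391).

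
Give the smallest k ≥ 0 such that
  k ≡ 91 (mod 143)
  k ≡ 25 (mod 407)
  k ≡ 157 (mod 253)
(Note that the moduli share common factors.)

Combine the congruences pairwise.
gcd(143, 407) = 11 and 11 | (25 − 91), so the pair is consistent; merging gives k ≡ 4095 (mod 5291), where 5291 = lcm(143, 407).
gcd(5291, 253) = 11 and 11 | (157 − 4095), so the pair is consistent; merging gives k ≡ 99333 (mod 121693), where 121693 = lcm(5291, 253).
The solution is unique modulo lcm(143, 407, 253) = 121693.

99333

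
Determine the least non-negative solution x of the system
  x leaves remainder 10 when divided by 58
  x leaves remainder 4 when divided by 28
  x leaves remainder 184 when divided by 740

gcd(58, 28) = 2 and 2 | (4 − 10), so the pair is consistent; merging gives x ≡ 648 (mod 812), where 812 = lcm(58, 28).
gcd(812, 740) = 4 and 4 | (184 − 648), so the pair is consistent; merging gives x ≡ 128944 (mod 150220), where 150220 = lcm(812, 740).
The solution is unique modulo lcm(58, 28, 740) = 150220.

128944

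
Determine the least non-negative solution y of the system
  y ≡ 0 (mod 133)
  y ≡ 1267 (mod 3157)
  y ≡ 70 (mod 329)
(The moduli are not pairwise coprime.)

gcd(133, 3157) = 7 and 7 | (1267 − 0), so the pair is consistent; merging gives y ≡ 7581 (mod 59983), where 59983 = lcm(133, 3157).
gcd(59983, 329) = 7 and 7 | (70 − 7581), so the pair is consistent; merging gives y ≡ 2106986 (mod 2819201), where 2819201 = lcm(59983, 329).
The solution is unique modulo lcm(133, 3157, 329) = 2819201.

2106986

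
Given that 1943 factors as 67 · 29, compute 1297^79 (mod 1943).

Mod 67: 1297 ≡ 24; by Fermat, exponent reduces to 79 mod 66 = 13; 24^13 ≡ 40 (mod 67).
Mod 29: 1297 ≡ 21; by Fermat, exponent reduces to 79 mod 28 = 23; 21^23 ≡ 15 (mod 29).
Combine by CRT: x ≡ 40 (mod 67), x ≡ 15 (mod 29) ⇒ x ≡ 1581 (mod 1943).

1581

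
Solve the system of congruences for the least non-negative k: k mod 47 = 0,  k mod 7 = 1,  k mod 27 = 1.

8695

The moduli are pairwise coprime; N = 47·7·27 = 8883.
N/47 = 189; 189 ≡ 1 (mod 47), inverse 1.
N/7 = 1269; 1269 ≡ 2 (mod 7); 2·4 ≡ 1, so inverse 4.
N/27 = 329; 329 ≡ 5 (mod 27); 5·11 ≡ 1, so inverse 11.
k ≡ 0·189·1 + 1·1269·4 + 1·329·11 = 8695.
8695 mod 8883 = 8695.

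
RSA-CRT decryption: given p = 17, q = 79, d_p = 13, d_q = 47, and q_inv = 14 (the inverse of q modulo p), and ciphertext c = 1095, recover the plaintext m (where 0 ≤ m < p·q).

193

m₁ = c^(d_p) mod p: c ≡ 7 (mod 17), and 7^13 mod 17 = 6.
m₂ = c^(d_q) mod q: c ≡ 68 (mod 79), and 68^47 mod 79 = 35.
h = q_inv·(m₁ − m₂) mod p = 14·(6 − 35) mod 17 = 2.
m = m₂ + h·q = 35 + 2·79 = 193.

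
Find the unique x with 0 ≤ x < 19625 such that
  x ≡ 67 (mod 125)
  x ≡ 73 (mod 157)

18442

From x ≡ 67 (mod 125) write x = 67 + 125t. Substituting into x ≡ 73 (mod 157) gives 125t ≡ 6 (mod 157), and since 125⁻¹ ≡ 103 (mod 157), t ≡ 147. Hence x ≡ 67 + 125·147 = 18442 (mod 19625).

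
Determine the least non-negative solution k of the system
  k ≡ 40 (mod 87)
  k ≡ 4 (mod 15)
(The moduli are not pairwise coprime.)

214

gcd(87, 15) = 3 and 3 | (4 − 40), so the pair is consistent; merging gives k ≡ 214 (mod 435), where 435 = lcm(87, 15).
The solution is unique modulo lcm(87, 15) = 435.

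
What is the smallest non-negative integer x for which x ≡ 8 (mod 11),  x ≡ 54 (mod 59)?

349

From x ≡ 8 (mod 11) write x = 8 + 11t. Substituting into x ≡ 54 (mod 59) gives 11t ≡ 46 (mod 59), and since 11⁻¹ ≡ 43 (mod 59), t ≡ 31. Hence x ≡ 8 + 11·31 = 349 (mod 649).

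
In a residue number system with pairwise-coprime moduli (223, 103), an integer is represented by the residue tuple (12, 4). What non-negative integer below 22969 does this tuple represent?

10716

Combine the congruences pairwise.
From x ≡ 12 (mod 223) write x = 12 + 223t. Substituting into x ≡ 4 (mod 103) gives 223t ≡ 95 (mod 103), and since 17⁻¹ ≡ 97 (mod 103), t ≡ 48. Hence x ≡ 12 + 223·48 = 10716 (mod 22969).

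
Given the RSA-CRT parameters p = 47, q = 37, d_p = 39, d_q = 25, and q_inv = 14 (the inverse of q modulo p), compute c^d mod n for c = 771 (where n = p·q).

105

m₁ = c^(d_p) mod p: c ≡ 19 (mod 47), and 19^39 mod 47 = 11.
m₂ = c^(d_q) mod q: c ≡ 31 (mod 37), and 31^25 mod 37 = 31.
h = q_inv·(m₁ − m₂) mod p = 14·(11 − 31) mod 47 = 2.
m = m₂ + h·q = 31 + 2·37 = 105.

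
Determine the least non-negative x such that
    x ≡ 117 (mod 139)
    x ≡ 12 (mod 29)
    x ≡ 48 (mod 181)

The moduli are pairwise coprime; N = 139·29·181 = 729611.
N/139 = 5249; 5249 ≡ 106 (mod 139); 106·80 ≡ 1, so inverse 80.
N/29 = 25159; 25159 ≡ 16 (mod 29); 16·20 ≡ 1, so inverse 20.
N/181 = 4031; 4031 ≡ 49 (mod 181); 49·133 ≡ 1, so inverse 133.
x ≡ 117·5249·80 + 12·25159·20 + 48·4031·133 = 80902704.
80902704 mod 729611 = 645494.

645494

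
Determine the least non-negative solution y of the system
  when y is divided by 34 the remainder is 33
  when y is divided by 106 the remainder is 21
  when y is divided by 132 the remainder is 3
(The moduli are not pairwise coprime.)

65211

gcd(34, 106) = 2 and 2 | (21 − 33), so the pair is consistent; merging gives y ≡ 339 (mod 1802), where 1802 = lcm(34, 106).
gcd(1802, 132) = 2 and 2 | (3 − 339), so the pair is consistent; merging gives y ≡ 65211 (mod 118932), where 118932 = lcm(1802, 132).
The solution is unique modulo lcm(34, 106, 132) = 118932.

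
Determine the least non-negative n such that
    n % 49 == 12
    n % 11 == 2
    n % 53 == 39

4226

The moduli are pairwise coprime; M = 49·11·53 = 28567.
M/49 = 583; 583 ≡ 44 (mod 49); 44·39 ≡ 1, so inverse 39.
M/11 = 2597; 2597 ≡ 1 (mod 11), inverse 1.
M/53 = 539; 539 ≡ 9 (mod 53); 9·6 ≡ 1, so inverse 6.
n ≡ 12·583·39 + 2·2597·1 + 39·539·6 = 404164.
404164 mod 28567 = 4226.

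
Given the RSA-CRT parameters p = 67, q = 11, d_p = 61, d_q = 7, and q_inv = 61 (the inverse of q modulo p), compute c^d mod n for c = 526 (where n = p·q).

147

m₁ = c^(d_p) mod p: c ≡ 57 (mod 67), and 57^61 mod 67 = 13.
m₂ = c^(d_q) mod q: c ≡ 9 (mod 11), and 9^7 mod 11 = 4.
h = q_inv·(m₁ − m₂) mod p = 61·(13 − 4) mod 67 = 13.
m = m₂ + h·q = 4 + 13·11 = 147.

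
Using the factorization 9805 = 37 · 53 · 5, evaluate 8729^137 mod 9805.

1859

Mod 37: 8729 ≡ 34; by Fermat, exponent reduces to 137 mod 36 = 29; 34^29 ≡ 9 (mod 37).
Mod 53: 8729 ≡ 37; by Fermat, exponent reduces to 137 mod 52 = 33; 37^33 ≡ 4 (mod 53).
Mod 5: 8729 ≡ 4; by Fermat, exponent reduces to 137 mod 4 = 1; 4^1 ≡ 4 (mod 5).
Combine by CRT: x ≡ 9 (mod 37), x ≡ 4 (mod 53), x ≡ 4 (mod 5) ⇒ x ≡ 1859 (mod 9805).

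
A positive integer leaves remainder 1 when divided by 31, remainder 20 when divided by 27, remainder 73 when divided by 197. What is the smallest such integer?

The moduli are pairwise coprime; N = 31·27·197 = 164889.
N/31 = 5319; 5319 ≡ 18 (mod 31); 18·19 ≡ 1, so inverse 19.
N/27 = 6107; 6107 ≡ 5 (mod 27); 5·11 ≡ 1, so inverse 11.
N/197 = 837; 837 ≡ 49 (mod 197); 49·193 ≡ 1, so inverse 193.
m ≡ 1·5319·19 + 20·6107·11 + 73·837·193 = 13237094.
13237094 mod 164889 = 45974.

45974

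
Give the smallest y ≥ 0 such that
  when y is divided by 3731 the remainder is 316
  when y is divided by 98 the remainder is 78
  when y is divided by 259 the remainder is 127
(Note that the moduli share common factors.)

186866

gcd(3731, 98) = 7 and 7 | (78 − 316), so the pair is consistent; merging gives y ≡ 30164 (mod 52234), where 52234 = lcm(3731, 98).
gcd(52234, 259) = 7 and 7 | (127 − 30164), so the pair is consistent; merging gives y ≡ 186866 (mod 1932658), where 1932658 = lcm(52234, 259).
The solution is unique modulo lcm(3731, 98, 259) = 1932658.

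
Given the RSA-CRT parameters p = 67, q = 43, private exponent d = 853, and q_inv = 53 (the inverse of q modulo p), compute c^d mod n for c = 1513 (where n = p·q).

d_p = d mod (p−1) = 853 mod 66 = 61; d_q = d mod (q−1) = 13.
m₁ = c^(d_p) mod p: c ≡ 39 (mod 67), and 39^61 mod 67 = 6.
m₂ = c^(d_q) mod q: c ≡ 8 (mod 43), and 8^13 mod 43 = 27.
h = q_inv·(m₁ − m₂) mod p = 53·(6 − 27) mod 67 = 26.
m = m₂ + h·q = 27 + 26·43 = 1145.

1145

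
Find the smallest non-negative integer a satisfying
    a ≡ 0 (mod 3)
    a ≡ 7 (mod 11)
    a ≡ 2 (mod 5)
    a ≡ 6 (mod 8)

942

The moduli are pairwise coprime; N = 3·11·5·8 = 1320.
N/3 = 440; 440 ≡ 2 (mod 3); 2·2 ≡ 1, so inverse 2.
N/11 = 120; 120 ≡ 10 (mod 11); 10·10 ≡ 1, so inverse 10.
N/5 = 264; 264 ≡ 4 (mod 5); 4·4 ≡ 1, so inverse 4.
N/8 = 165; 165 ≡ 5 (mod 8); 5·5 ≡ 1, so inverse 5.
a ≡ 0·440·2 + 7·120·10 + 2·264·4 + 6·165·5 = 15462.
15462 mod 1320 = 942.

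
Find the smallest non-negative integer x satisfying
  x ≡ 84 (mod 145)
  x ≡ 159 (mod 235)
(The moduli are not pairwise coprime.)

gcd(145, 235) = 5 and 5 | (159 − 84), so the pair is consistent; merging gives x ≡ 1099 (mod 6815), where 6815 = lcm(145, 235).
The solution is unique modulo lcm(145, 235) = 6815.

1099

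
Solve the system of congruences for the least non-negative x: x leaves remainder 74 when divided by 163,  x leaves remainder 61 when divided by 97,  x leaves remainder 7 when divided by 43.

Combine the congruences pairwise.
From x ≡ 74 (mod 163) write x = 74 + 163t. Substituting into x ≡ 61 (mod 97) gives 163t ≡ 84 (mod 97), and since 66⁻¹ ≡ 25 (mod 97), t ≡ 63. Hence x ≡ 74 + 163·63 = 10343 (mod 15811).
From x ≡ 10343 (mod 15811) write x = 10343 + 15811t. Substituting into x ≡ 7 (mod 43) gives 15811t ≡ 27 (mod 43), and since 30⁻¹ ≡ 33 (mod 43), t ≡ 31. Hence x ≡ 10343 + 15811·31 = 500484 (mod 679873).

500484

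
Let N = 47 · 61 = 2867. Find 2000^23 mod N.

563

Mod 47: 2000 ≡ 26; 26^23 ≡ 46 (mod 47).
Mod 61: 2000 ≡ 48; 48^23 ≡ 14 (mod 61).
Combine by CRT: x ≡ 46 (mod 47), x ≡ 14 (mod 61) ⇒ x ≡ 563 (mod 2867).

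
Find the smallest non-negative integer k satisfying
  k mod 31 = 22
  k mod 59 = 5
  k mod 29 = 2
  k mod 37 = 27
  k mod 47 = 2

The moduli are pairwise coprime; N = 31·59·29·37·47 = 92238299.
N/31 = 2975429; 2975429 ≡ 18 (mod 31); 18·19 ≡ 1, so inverse 19.
N/59 = 1563361; 1563361 ≡ 38 (mod 59); 38·14 ≡ 1, so inverse 14.
N/29 = 3180631; 3180631 ≡ 27 (mod 29); 27·14 ≡ 1, so inverse 14.
N/37 = 2492927; 2492927 ≡ 15 (mod 37); 15·5 ≡ 1, so inverse 5.
N/47 = 1962517; 1962517 ≡ 32 (mod 47); 32·25 ≡ 1, so inverse 25.
k ≡ 22·2975429·19 + 5·1563361·14 + 2·3180631·14 + 27·2492927·5 + 2·1962517·25 = 1876893255.
1876893255 mod 92238299 = 32127275.

32127275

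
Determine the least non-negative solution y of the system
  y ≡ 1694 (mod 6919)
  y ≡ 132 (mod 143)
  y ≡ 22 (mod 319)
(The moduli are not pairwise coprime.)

2035880

gcd(6919, 143) = 11 and 11 | (132 − 1694), so the pair is consistent; merging gives y ≡ 57046 (mod 89947), where 89947 = lcm(6919, 143).
gcd(89947, 319) = 11 and 11 | (22 − 57046), so the pair is consistent; merging gives y ≡ 2035880 (mod 2608463), where 2608463 = lcm(89947, 319).
The solution is unique modulo lcm(6919, 143, 319) = 2608463.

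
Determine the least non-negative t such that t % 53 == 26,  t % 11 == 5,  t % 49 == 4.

16615

Combine the congruences pairwise.
From t ≡ 26 (mod 53) write t = 26 + 53s. Substituting into t ≡ 5 (mod 11) gives 53s ≡ 1 (mod 11), and since 9⁻¹ ≡ 5 (mod 11), s ≡ 5. Hence t ≡ 26 + 53·5 = 291 (mod 583).
From t ≡ 291 (mod 583) write t = 291 + 583s. Substituting into t ≡ 4 (mod 49) gives 583s ≡ 7 (mod 49), and since 44⁻¹ ≡ 39 (mod 49), s ≡ 28. Hence t ≡ 291 + 583·28 = 16615 (mod 28567).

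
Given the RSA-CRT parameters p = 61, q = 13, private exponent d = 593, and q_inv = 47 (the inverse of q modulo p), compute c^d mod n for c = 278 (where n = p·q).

d_p = d mod (p−1) = 593 mod 60 = 53; d_q = d mod (q−1) = 5.
m₁ = c^(d_p) mod p: c ≡ 34 (mod 61), and 34^53 mod 61 = 20.
m₂ = c^(d_q) mod q: c ≡ 5 (mod 13), and 5^5 mod 13 = 5.
h = q_inv·(m₁ − m₂) mod p = 47·(20 − 5) mod 61 = 34.
m = m₂ + h·q = 5 + 34·13 = 447.

447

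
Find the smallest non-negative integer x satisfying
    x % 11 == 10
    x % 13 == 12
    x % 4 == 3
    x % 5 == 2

2287

The moduli are pairwise coprime; N = 11·13·4·5 = 2860.
N/11 = 260; 260 ≡ 7 (mod 11); 7·8 ≡ 1, so inverse 8.
N/13 = 220; 220 ≡ 12 (mod 13); 12·12 ≡ 1, so inverse 12.
N/4 = 715; 715 ≡ 3 (mod 4); 3·3 ≡ 1, so inverse 3.
N/5 = 572; 572 ≡ 2 (mod 5); 2·3 ≡ 1, so inverse 3.
x ≡ 10·260·8 + 12·220·12 + 3·715·3 + 2·572·3 = 62347.
62347 mod 2860 = 2287.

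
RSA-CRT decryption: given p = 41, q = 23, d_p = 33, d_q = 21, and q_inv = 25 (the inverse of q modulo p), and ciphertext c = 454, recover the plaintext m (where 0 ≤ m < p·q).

m₁ = c^(d_p) mod p: c ≡ 3 (mod 41), and 3^33 mod 41 = 3.
m₂ = c^(d_q) mod q: c ≡ 17 (mod 23), and 17^21 mod 23 = 19.
h = q_inv·(m₁ − m₂) mod p = 25·(3 − 19) mod 41 = 10.
m = m₂ + h·q = 19 + 10·23 = 249.

249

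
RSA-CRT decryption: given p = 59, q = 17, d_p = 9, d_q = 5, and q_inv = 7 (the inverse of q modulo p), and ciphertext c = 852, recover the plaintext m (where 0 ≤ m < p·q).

610

m₁ = c^(d_p) mod p: c ≡ 26 (mod 59), and 26^9 mod 59 = 20.
m₂ = c^(d_q) mod q: c ≡ 2 (mod 17), and 2^5 mod 17 = 15.
h = q_inv·(m₁ − m₂) mod p = 7·(20 − 15) mod 59 = 35.
m = m₂ + h·q = 15 + 35·17 = 610.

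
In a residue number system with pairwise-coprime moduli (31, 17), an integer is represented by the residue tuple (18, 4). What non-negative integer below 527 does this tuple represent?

From x ≡ 18 (mod 31) write x = 18 + 31t. Substituting into x ≡ 4 (mod 17) gives 31t ≡ 3 (mod 17), and since 14⁻¹ ≡ 11 (mod 17), t ≡ 16. Hence x ≡ 18 + 31·16 = 514 (mod 527).

514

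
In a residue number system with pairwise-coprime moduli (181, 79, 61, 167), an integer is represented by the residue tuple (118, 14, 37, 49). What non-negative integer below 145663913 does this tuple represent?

The moduli are pairwise coprime; N = 181·79·61·167 = 145663913.
N/181 = 804773; 804773 ≡ 47 (mod 181); 47·104 ≡ 1, so inverse 104.
N/79 = 1843847; 1843847 ≡ 66 (mod 79); 66·6 ≡ 1, so inverse 6.
N/61 = 2387933; 2387933 ≡ 27 (mod 61); 27·52 ≡ 1, so inverse 52.
N/167 = 872239; 872239 ≡ 165 (mod 167); 165·83 ≡ 1, so inverse 83.
x ≡ 118·804773·104 + 14·1843847·6 + 37·2387933·52 + 49·872239·83 = 18172836509.
18172836509 mod 145663913 = 110511297.

110511297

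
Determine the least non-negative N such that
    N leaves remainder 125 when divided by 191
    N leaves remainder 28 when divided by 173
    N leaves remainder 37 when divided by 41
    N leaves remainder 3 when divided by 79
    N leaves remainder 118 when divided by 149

4623472949

The moduli are pairwise coprime; M = 191·173·41·79·149 = 15946915273.
M/191 = 83491703; 83491703 ≡ 64 (mod 191); 64·3 ≡ 1, so inverse 3.
M/173 = 92178701; 92178701 ≡ 149 (mod 173); 149·36 ≡ 1, so inverse 36.
M/41 = 388949153; 388949153 ≡ 29 (mod 41); 29·17 ≡ 1, so inverse 17.
M/79 = 201859687; 201859687 ≡ 72 (mod 79); 72·45 ≡ 1, so inverse 45.
M/149 = 107026277; 107026277 ≡ 24 (mod 149); 24·118 ≡ 1, so inverse 118.
N ≡ 125·83491703·3 + 28·92178701·36 + 37·388949153·17 + 3·201859687·45 + 118·107026277·118 = 1886359475163.
1886359475163 mod 15946915273 = 4623472949.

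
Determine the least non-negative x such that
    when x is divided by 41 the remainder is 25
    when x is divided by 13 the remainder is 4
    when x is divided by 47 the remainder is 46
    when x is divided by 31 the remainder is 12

Combine the congruences pairwise.
From x ≡ 25 (mod 41) write x = 25 + 41t. Substituting into x ≡ 4 (mod 13) gives 41t ≡ 5 (mod 13), and since 2⁻¹ ≡ 7 (mod 13), t ≡ 9. Hence x ≡ 25 + 41·9 = 394 (mod 533).
From x ≡ 394 (mod 533) write x = 394 + 533t. Substituting into x ≡ 46 (mod 47) gives 533t ≡ 28 (mod 47), and since 16⁻¹ ≡ 3 (mod 47), t ≡ 37. Hence x ≡ 394 + 533·37 = 20115 (mod 25051).
From x ≡ 20115 (mod 25051) write x = 20115 + 25051t. Substituting into x ≡ 12 (mod 31) gives 25051t ≡ 16 (mod 31), and since 3⁻¹ ≡ 21 (mod 31), t ≡ 26. Hence x ≡ 20115 + 25051·26 = 671441 (mod 776581).

671441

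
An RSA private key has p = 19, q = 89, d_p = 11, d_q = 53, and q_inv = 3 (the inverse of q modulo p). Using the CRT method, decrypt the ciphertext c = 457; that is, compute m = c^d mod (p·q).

77

m₁ = c^(d_p) mod p: c ≡ 1 (mod 19), and 1^11 mod 19 = 1.
m₂ = c^(d_q) mod q: c ≡ 12 (mod 89), and 12^53 mod 89 = 77.
h = q_inv·(m₁ − m₂) mod p = 3·(1 − 77) mod 19 = 0.
m = m₂ + h·q = 77 + 0·89 = 77.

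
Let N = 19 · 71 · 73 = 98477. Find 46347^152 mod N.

Mod 19: 46347 ≡ 6; by Fermat, exponent reduces to 152 mod 18 = 8; 6^8 ≡ 16 (mod 19).
Mod 71: 46347 ≡ 55; by Fermat, exponent reduces to 152 mod 70 = 12; 55^12 ≡ 27 (mod 71).
Mod 73: 46347 ≡ 65; by Fermat, exponent reduces to 152 mod 72 = 8; 65^8 ≡ 64 (mod 73).
Combine by CRT: x ≡ 16 (mod 19), x ≡ 27 (mod 71), x ≡ 64 (mod 73) ⇒ x ≡ 22037 (mod 98477).

22037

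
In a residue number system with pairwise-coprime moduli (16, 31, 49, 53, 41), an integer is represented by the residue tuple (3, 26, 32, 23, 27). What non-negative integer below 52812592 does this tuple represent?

From x ≡ 3 (mod 16) write x = 3 + 16t. Substituting into x ≡ 26 (mod 31) gives 16t ≡ 23 (mod 31), and since 16⁻¹ ≡ 2 (mod 31), t ≡ 15. Hence x ≡ 3 + 16·15 = 243 (mod 496).
From x ≡ 243 (mod 496) write x = 243 + 496t. Substituting into x ≡ 32 (mod 49) gives 496t ≡ 34 (mod 49), and since 6⁻¹ ≡ 41 (mod 49), t ≡ 22. Hence x ≡ 243 + 496·22 = 11155 (mod 24304).
From x ≡ 11155 (mod 24304) write x = 11155 + 24304t. Substituting into x ≡ 23 (mod 53) gives 24304t ≡ 51 (mod 53), and since 30⁻¹ ≡ 23 (mod 53), t ≡ 7. Hence x ≡ 11155 + 24304·7 = 181283 (mod 1288112).
From x ≡ 181283 (mod 1288112) write x = 181283 + 1288112t. Substituting into x ≡ 27 (mod 41) gives 1288112t ≡ 5 (mod 41), and since 15⁻¹ ≡ 11 (mod 41), t ≡ 14. Hence x ≡ 181283 + 1288112·14 = 18214851 (mod 52812592).

18214851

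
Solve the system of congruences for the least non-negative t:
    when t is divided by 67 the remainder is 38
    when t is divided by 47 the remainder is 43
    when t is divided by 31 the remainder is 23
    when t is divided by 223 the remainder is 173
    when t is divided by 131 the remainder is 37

The moduli are pairwise coprime; N = 67·47·31·223·131 = 2851743847.
N/67 = 42563341; 42563341 ≡ 50 (mod 67); 50·63 ≡ 1, so inverse 63.
N/47 = 60675401; 60675401 ≡ 46 (mod 47); 46·46 ≡ 1, so inverse 46.
N/31 = 91991737; 91991737 ≡ 12 (mod 31); 12·13 ≡ 1, so inverse 13.
N/223 = 12788089; 12788089 ≡ 154 (mod 223); 154·42 ≡ 1, so inverse 42.
N/131 = 21769037; 21769037 ≡ 112 (mod 131); 112·62 ≡ 1, so inverse 62.
t ≡ 38·42563341·63 + 43·60675401·46 + 23·91991737·13 + 173·12788089·42 + 37·21769037·62 = 392274536447.
392274536447 mod 2851743847 = 1585629408.

1585629408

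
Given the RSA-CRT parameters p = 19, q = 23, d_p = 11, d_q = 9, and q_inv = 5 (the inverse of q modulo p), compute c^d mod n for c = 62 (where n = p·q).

215

m₁ = c^(d_p) mod p: c ≡ 5 (mod 19), and 5^11 mod 19 = 6.
m₂ = c^(d_q) mod q: c ≡ 16 (mod 23), and 16^9 mod 23 = 8.
h = q_inv·(m₁ − m₂) mod p = 5·(6 − 8) mod 19 = 9.
m = m₂ + h·q = 8 + 9·23 = 215.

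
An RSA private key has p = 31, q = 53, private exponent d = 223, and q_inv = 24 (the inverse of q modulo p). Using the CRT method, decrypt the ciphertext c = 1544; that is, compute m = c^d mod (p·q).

d_p = d mod (p−1) = 223 mod 30 = 13; d_q = d mod (q−1) = 15.
m₁ = c^(d_p) mod p: c ≡ 25 (mod 31), and 25^13 mod 31 = 25.
m₂ = c^(d_q) mod q: c ≡ 7 (mod 53), and 7^15 mod 53 = 4.
h = q_inv·(m₁ − m₂) mod p = 24·(25 − 4) mod 31 = 8.
m = m₂ + h·q = 4 + 8·53 = 428.

428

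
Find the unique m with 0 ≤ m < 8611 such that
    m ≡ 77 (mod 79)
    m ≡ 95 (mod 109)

From m ≡ 77 (mod 79) write m = 77 + 79t. Substituting into m ≡ 95 (mod 109) gives 79t ≡ 18 (mod 109), and since 79⁻¹ ≡ 69 (mod 109), t ≡ 43. Hence m ≡ 77 + 79·43 = 3474 (mod 8611).

3474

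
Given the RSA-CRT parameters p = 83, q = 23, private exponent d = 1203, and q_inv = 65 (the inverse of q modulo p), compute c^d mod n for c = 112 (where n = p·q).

d_p = d mod (p−1) = 1203 mod 82 = 55; d_q = d mod (q−1) = 15.
m₁ = c^(d_p) mod p: c ≡ 29 (mod 83), and 29^55 mod 83 = 16.
m₂ = c^(d_q) mod q: c ≡ 20 (mod 23), and 20^15 mod 23 = 11.
h = q_inv·(m₁ − m₂) mod p = 65·(16 − 11) mod 83 = 76.
m = m₂ + h·q = 11 + 76·23 = 1759.

1759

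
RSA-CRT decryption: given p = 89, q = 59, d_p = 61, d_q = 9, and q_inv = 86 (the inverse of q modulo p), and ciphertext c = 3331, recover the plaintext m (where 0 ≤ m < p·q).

m₁ = c^(d_p) mod p: c ≡ 38 (mod 89), and 38^61 mod 89 = 31.
m₂ = c^(d_q) mod q: c ≡ 27 (mod 59), and 27^9 mod 59 = 46.
h = q_inv·(m₁ − m₂) mod p = 86·(31 − 46) mod 89 = 45.
m = m₂ + h·q = 46 + 45·59 = 2701.

2701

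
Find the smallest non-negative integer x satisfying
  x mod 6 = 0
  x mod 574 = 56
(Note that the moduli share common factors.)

gcd(6, 574) = 2 and 2 | (56 − 0), so the pair is consistent; merging gives x ≡ 630 (mod 1722), where 1722 = lcm(6, 574).
The solution is unique modulo lcm(6, 574) = 1722.

630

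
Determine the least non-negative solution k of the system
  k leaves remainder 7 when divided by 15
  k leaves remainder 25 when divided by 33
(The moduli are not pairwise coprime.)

gcd(15, 33) = 3 and 3 | (25 − 7), so the pair is consistent; merging gives k ≡ 157 (mod 165), where 165 = lcm(15, 33).
The solution is unique modulo lcm(15, 33) = 165.

157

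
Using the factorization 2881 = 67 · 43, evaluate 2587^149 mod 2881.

2058

Mod 67: 2587 ≡ 41; by Fermat, exponent reduces to 149 mod 66 = 17; 41^17 ≡ 48 (mod 67).
Mod 43: 2587 ≡ 7; by Fermat, exponent reduces to 149 mod 42 = 23; 7^23 ≡ 37 (mod 43).
Combine by CRT: x ≡ 48 (mod 67), x ≡ 37 (mod 43) ⇒ x ≡ 2058 (mod 2881).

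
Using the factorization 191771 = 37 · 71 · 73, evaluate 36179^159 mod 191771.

Mod 37: 36179 ≡ 30; by Fermat, exponent reduces to 159 mod 36 = 15; 30^15 ≡ 11 (mod 37).
Mod 71: 36179 ≡ 40; by Fermat, exponent reduces to 159 mod 70 = 19; 40^19 ≡ 10 (mod 71).
Mod 73: 36179 ≡ 44; by Fermat, exponent reduces to 159 mod 72 = 15; 44^15 ≡ 56 (mod 73).
Combine by CRT: x ≡ 11 (mod 37), x ≡ 10 (mod 71), x ≡ 56 (mod 73) ⇒ x ≡ 8743 (mod 191771).

8743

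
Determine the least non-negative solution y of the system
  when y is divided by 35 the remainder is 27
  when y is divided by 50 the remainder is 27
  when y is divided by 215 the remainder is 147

7027

gcd(35, 50) = 5 and 5 | (27 − 27), so the pair is consistent; merging gives y ≡ 27 (mod 350), where 350 = lcm(35, 50).
gcd(350, 215) = 5 and 5 | (147 − 27), so the pair is consistent; merging gives y ≡ 7027 (mod 15050), where 15050 = lcm(350, 215).
The solution is unique modulo lcm(35, 50, 215) = 15050.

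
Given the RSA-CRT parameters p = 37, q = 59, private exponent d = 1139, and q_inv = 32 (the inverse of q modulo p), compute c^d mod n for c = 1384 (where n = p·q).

1197

d_p = d mod (p−1) = 1139 mod 36 = 23; d_q = d mod (q−1) = 37.
m₁ = c^(d_p) mod p: c ≡ 15 (mod 37), and 15^23 mod 37 = 13.
m₂ = c^(d_q) mod q: c ≡ 27 (mod 59), and 27^37 mod 59 = 17.
h = q_inv·(m₁ − m₂) mod p = 32·(13 − 17) mod 37 = 20.
m = m₂ + h·q = 17 + 20·59 = 1197.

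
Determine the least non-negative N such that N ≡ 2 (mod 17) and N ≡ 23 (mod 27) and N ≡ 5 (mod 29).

6530

The moduli are pairwise coprime; M = 17·27·29 = 13311.
M/17 = 783; 783 ≡ 1 (mod 17), inverse 1.
M/27 = 493; 493 ≡ 7 (mod 27); 7·4 ≡ 1, so inverse 4.
M/29 = 459; 459 ≡ 24 (mod 29); 24·23 ≡ 1, so inverse 23.
N ≡ 2·783·1 + 23·493·4 + 5·459·23 = 99707.
99707 mod 13311 = 6530.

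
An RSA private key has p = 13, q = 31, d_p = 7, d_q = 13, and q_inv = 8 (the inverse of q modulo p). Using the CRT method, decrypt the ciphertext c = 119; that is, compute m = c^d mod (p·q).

336

m₁ = c^(d_p) mod p: c ≡ 2 (mod 13), and 2^7 mod 13 = 11.
m₂ = c^(d_q) mod q: c ≡ 26 (mod 31), and 26^13 mod 31 = 26.
h = q_inv·(m₁ − m₂) mod p = 8·(11 − 26) mod 13 = 10.
m = m₂ + h·q = 26 + 10·31 = 336.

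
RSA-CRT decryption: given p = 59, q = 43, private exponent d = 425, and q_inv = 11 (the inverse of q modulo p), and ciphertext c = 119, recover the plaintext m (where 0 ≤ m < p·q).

2125

d_p = d mod (p−1) = 425 mod 58 = 19; d_q = d mod (q−1) = 5.
m₁ = c^(d_p) mod p: c ≡ 1 (mod 59), and 1^19 mod 59 = 1.
m₂ = c^(d_q) mod q: c ≡ 33 (mod 43), and 33^5 mod 43 = 18.
h = q_inv·(m₁ − m₂) mod p = 11·(1 − 18) mod 59 = 49.
m = m₂ + h·q = 18 + 49·43 = 2125.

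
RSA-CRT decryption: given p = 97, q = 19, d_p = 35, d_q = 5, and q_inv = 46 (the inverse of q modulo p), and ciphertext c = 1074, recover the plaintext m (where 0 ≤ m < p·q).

1238

m₁ = c^(d_p) mod p: c ≡ 7 (mod 97), and 7^35 mod 97 = 74.
m₂ = c^(d_q) mod q: c ≡ 10 (mod 19), and 10^5 mod 19 = 3.
h = q_inv·(m₁ − m₂) mod p = 46·(74 − 3) mod 97 = 65.
m = m₂ + h·q = 3 + 65·19 = 1238.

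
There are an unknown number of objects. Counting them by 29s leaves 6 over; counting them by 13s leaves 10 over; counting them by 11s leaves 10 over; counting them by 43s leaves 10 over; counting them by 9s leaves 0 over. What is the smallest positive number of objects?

The moduli are pairwise coprime; M = 29·13·11·43·9 = 1604889.
M/29 = 55341; 55341 ≡ 9 (mod 29); 9·13 ≡ 1, so inverse 13.
M/13 = 123453; 123453 ≡ 5 (mod 13); 5·8 ≡ 1, so inverse 8.
M/11 = 145899; 145899 ≡ 6 (mod 11); 6·2 ≡ 1, so inverse 2.
M/43 = 37323; 37323 ≡ 42 (mod 43); 42·42 ≡ 1, so inverse 42.
M/9 = 178321; 178321 ≡ 4 (mod 9); 4·7 ≡ 1, so inverse 7.
N ≡ 6·55341·13 + 10·123453·8 + 10·145899·2 + 10·37323·42 + 0·178321·7 = 32786478.
32786478 mod 1604889 = 688698.

688698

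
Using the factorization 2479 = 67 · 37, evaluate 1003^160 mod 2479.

2301

Mod 67: 1003 ≡ 65; by Fermat, exponent reduces to 160 mod 66 = 28; 65^28 ≡ 23 (mod 67).
Mod 37: 1003 ≡ 4; by Fermat, exponent reduces to 160 mod 36 = 16; 4^16 ≡ 7 (mod 37).
Combine by CRT: x ≡ 23 (mod 67), x ≡ 7 (mod 37) ⇒ x ≡ 2301 (mod 2479).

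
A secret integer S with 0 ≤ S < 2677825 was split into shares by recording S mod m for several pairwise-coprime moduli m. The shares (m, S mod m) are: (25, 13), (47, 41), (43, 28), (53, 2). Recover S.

From S ≡ 13 (mod 25) write S = 13 + 25t. Substituting into S ≡ 41 (mod 47) gives 25t ≡ 28 (mod 47), and since 25⁻¹ ≡ 32 (mod 47), t ≡ 3. Hence S ≡ 13 + 25·3 = 88 (mod 1175).
From S ≡ 88 (mod 1175) write S = 88 + 1175t. Substituting into S ≡ 28 (mod 43) gives 1175t ≡ 26 (mod 43), and since 14⁻¹ ≡ 40 (mod 43), t ≡ 8. Hence S ≡ 88 + 1175·8 = 9488 (mod 50525).
From S ≡ 9488 (mod 50525) write S = 9488 + 50525t. Substituting into S ≡ 2 (mod 53) gives 50525t ≡ 1 (mod 53), and since 16⁻¹ ≡ 10 (mod 53), t ≡ 10. Hence S ≡ 9488 + 50525·10 = 514738 (mod 2677825).

514738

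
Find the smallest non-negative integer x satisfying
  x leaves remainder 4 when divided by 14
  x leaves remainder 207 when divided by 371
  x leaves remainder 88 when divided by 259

gcd(14, 371) = 7 and 7 | (207 − 4), so the pair is consistent; merging gives x ≡ 578 (mod 742), where 742 = lcm(14, 371).
gcd(742, 259) = 7 and 7 | (88 − 578), so the pair is consistent; merging gives x ≡ 10966 (mod 27454), where 27454 = lcm(742, 259).
The solution is unique modulo lcm(14, 371, 259) = 27454.

10966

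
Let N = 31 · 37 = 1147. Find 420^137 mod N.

207

Mod 31: 420 ≡ 17; by Fermat, exponent reduces to 137 mod 30 = 17; 17^17 ≡ 21 (mod 31).
Mod 37: 420 ≡ 13; by Fermat, exponent reduces to 137 mod 36 = 29; 13^29 ≡ 22 (mod 37).
Combine by CRT: x ≡ 21 (mod 31), x ≡ 22 (mod 37) ⇒ x ≡ 207 (mod 1147).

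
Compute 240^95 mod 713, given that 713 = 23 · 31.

Mod 23: 240 ≡ 10; by Fermat, exponent reduces to 95 mod 22 = 7; 10^7 ≡ 14 (mod 23).
Mod 31: 240 ≡ 23; by Fermat, exponent reduces to 95 mod 30 = 5; 23^5 ≡ 30 (mod 31).
Combine by CRT: x ≡ 14 (mod 23), x ≡ 30 (mod 31) ⇒ x ≡ 681 (mod 713).

681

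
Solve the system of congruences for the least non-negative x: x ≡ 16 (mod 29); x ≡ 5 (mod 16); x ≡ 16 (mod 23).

The moduli are pairwise coprime; N = 29·16·23 = 10672.
N/29 = 368; 368 ≡ 20 (mod 29); 20·16 ≡ 1, so inverse 16.
N/16 = 667; 667 ≡ 11 (mod 16); 11·3 ≡ 1, so inverse 3.
N/23 = 464; 464 ≡ 4 (mod 23); 4·6 ≡ 1, so inverse 6.
x ≡ 16·368·16 + 5·667·3 + 16·464·6 = 148757.
148757 mod 10672 = 10021.

10021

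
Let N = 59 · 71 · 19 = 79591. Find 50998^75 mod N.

Mod 59: 50998 ≡ 22; by Fermat, exponent reduces to 75 mod 58 = 17; 22^17 ≡ 49 (mod 59).
Mod 71: 50998 ≡ 20; by Fermat, exponent reduces to 75 mod 70 = 5; 20^5 ≡ 30 (mod 71).
Mod 19: 50998 ≡ 2; by Fermat, exponent reduces to 75 mod 18 = 3; 2^3 ≡ 8 (mod 19).
Combine by CRT: x ≡ 49 (mod 59), x ≡ 30 (mod 71), x ≡ 8 (mod 19) ⇒ x ≡ 31909 (mod 79591).

31909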